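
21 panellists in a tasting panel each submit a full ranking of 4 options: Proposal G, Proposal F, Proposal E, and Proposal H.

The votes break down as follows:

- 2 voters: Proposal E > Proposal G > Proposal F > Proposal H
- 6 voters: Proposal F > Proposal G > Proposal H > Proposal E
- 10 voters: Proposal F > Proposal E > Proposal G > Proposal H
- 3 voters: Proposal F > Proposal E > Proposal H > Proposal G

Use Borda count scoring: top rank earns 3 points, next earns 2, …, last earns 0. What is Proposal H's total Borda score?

9

Borda scores:
  Proposal G: 2·2 + 6·2 + 10·1 + 3·0 = 26
  Proposal F: 2·1 + 6·3 + 10·3 + 3·3 = 59
  Proposal E: 2·3 + 6·0 + 10·2 + 3·2 = 32
  Proposal H: 2·0 + 6·1 + 10·0 + 3·1 = 9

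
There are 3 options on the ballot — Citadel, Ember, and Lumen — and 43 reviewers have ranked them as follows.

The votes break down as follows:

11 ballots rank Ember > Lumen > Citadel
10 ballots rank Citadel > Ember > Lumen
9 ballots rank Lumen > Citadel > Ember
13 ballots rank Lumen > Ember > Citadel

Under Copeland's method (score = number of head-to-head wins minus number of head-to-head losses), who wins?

Lumen

Pairwise results:
  Citadel vs Ember: Ember wins 24–19.
  Citadel vs Lumen: Lumen wins 33–10.
  Ember vs Lumen: Lumen wins 22–21.
Copeland scores (wins − losses):
  Citadel: 0 − 2 = -2
  Ember: 1 − 1 = 0
  Lumen: 2 − 0 = 2
Lumen has the best Copeland score.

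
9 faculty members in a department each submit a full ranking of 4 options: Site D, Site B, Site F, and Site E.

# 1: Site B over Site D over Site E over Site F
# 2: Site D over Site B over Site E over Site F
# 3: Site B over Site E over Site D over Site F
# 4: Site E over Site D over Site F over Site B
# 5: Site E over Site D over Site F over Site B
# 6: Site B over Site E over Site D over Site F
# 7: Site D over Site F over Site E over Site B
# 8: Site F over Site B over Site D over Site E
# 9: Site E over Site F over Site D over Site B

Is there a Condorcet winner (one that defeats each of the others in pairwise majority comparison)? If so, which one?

None — there is no Condorcet winner

Head-to-head results (9 voters total):
Site D vs Site B: Site D wins 5–4.
Site D vs Site F: Site D wins 7–2.
Site D vs Site E: Site E wins 5–4.
Site B vs Site F: Site F wins 5–4.
Site B vs Site E: Site B wins 5–4.
Site F vs Site E: Site E wins 7–2.
No candidate beats all others: Site D beats Site B beats Site E beats Site D, a majority cycle.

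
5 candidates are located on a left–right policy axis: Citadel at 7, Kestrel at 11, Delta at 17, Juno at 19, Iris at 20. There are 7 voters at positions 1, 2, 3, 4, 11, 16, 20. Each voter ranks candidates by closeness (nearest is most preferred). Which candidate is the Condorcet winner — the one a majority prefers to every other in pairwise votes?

With single-peaked preferences on a line, the Condorcet winner is the candidate closest to the median voter.
The median voter (position 4) is closest to Citadel at 7.
Check: Citadel vs Iris — voters closer to Citadel: 5 of 7.

Citadel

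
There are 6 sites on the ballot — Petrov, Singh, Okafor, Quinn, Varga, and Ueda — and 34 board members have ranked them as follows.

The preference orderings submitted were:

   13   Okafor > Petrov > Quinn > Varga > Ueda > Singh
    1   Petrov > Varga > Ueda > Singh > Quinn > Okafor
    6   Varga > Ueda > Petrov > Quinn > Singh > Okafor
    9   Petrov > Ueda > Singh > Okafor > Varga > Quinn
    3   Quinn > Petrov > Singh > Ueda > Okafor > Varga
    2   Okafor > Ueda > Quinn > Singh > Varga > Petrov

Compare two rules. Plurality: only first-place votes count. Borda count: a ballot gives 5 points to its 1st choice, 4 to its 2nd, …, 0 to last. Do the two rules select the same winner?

Plurality first-place counts: Petrov 10, Singh 0, Okafor 15, Quinn 3, Varga 6, Ueda 0 → Okafor.
Borda totals: Petrov 132, Singh 48, Okafor 96, Quinn 73, Varga 71, Ueda 90 → Petrov.
The two rules disagree: plurality picks Okafor, Borda picks Petrov.

No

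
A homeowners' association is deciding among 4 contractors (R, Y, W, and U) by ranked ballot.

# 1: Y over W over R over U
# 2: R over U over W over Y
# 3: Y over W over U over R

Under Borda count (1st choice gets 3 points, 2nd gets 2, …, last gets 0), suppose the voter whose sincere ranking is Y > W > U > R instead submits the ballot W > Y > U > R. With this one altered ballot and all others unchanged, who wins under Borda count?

Borda totals with the altered ballot: R 4, Y 5, W 6, U 3.
The switch changes the winner from Y to W.

W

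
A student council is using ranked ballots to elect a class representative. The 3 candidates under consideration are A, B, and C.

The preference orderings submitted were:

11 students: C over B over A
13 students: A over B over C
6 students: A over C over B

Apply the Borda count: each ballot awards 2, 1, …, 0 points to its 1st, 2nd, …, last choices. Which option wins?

Borda scores:
  A: 11·0 + 13·2 + 6·2 = 38
  B: 11·1 + 13·1 + 6·0 = 24
  C: 11·2 + 13·0 + 6·1 = 28
A has the highest total.

A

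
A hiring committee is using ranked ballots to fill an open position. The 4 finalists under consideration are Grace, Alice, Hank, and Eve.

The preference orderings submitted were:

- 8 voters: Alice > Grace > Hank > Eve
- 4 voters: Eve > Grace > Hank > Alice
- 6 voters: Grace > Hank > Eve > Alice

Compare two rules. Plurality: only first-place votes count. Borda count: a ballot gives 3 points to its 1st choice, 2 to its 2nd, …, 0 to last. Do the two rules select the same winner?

Plurality first-place counts: Grace 6, Alice 8, Hank 0, Eve 4 → Alice.
Borda totals: Grace 42, Alice 24, Hank 24, Eve 18 → Grace.
The two rules disagree: plurality picks Alice, Borda picks Grace.

No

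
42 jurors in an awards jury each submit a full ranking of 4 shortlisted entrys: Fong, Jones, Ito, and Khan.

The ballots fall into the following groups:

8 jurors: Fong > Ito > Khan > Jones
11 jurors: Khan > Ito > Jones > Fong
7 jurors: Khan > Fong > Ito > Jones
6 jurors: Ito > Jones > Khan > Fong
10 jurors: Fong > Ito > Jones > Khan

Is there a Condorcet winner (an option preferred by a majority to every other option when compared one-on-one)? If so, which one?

None — there is no Condorcet winner

Head-to-head results (42 voters total):
Fong vs Jones: Fong wins 25–17.
Fong vs Ito: Fong wins 25–17.
Fong vs Khan: Khan wins 24–18.
Jones vs Ito: Ito wins 42–0.
Jones vs Khan: Khan wins 26–16.
Ito vs Khan: Ito wins 24–18.
No candidate beats all others: Fong beats Ito beats Khan beats Fong, a majority cycle.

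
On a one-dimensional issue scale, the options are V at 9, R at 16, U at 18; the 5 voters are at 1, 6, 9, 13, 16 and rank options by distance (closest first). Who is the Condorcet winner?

With single-peaked preferences on a line, the Condorcet winner is the candidate closest to the median voter.
The median voter (position 9) is closest to V at 9.
Check: V vs R — voters closer to V: 3 of 5.

V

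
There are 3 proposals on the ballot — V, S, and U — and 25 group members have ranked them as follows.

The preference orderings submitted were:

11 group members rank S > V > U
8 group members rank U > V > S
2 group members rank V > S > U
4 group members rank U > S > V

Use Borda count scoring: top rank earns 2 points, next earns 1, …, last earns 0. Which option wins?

Borda scores:
  V: 11·1 + 8·1 + 2·2 + 4·0 = 23
  S: 11·2 + 8·0 + 2·1 + 4·1 = 28
  U: 11·0 + 8·2 + 2·0 + 4·2 = 24
S has the highest total.

S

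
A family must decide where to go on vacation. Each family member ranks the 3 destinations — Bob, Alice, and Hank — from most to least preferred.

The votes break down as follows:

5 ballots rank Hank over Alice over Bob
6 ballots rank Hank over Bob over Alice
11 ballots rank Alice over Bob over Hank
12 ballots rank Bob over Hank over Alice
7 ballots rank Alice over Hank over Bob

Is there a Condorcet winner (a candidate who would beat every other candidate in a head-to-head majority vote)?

No

Head-to-head results (41 voters total):
Bob vs Alice: Alice wins 23–18.
Bob vs Hank: Bob wins 23–18.
Alice vs Hank: Hank wins 23–18.
No candidate beats all others: Bob beats Hank beats Alice beats Bob, a majority cycle.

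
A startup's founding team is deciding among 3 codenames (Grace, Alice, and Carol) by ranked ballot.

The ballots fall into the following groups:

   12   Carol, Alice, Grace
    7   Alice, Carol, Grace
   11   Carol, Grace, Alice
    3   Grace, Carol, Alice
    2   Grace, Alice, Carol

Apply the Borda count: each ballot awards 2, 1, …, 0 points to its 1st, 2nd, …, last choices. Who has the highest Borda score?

Carol

Borda scores:
  Grace: 12·0 + 7·0 + 11·1 + 3·2 + 2·2 = 21
  Alice: 12·1 + 7·2 + 11·0 + 3·0 + 2·1 = 28
  Carol: 12·2 + 7·1 + 11·2 + 3·1 + 2·0 = 56
Carol has the highest total.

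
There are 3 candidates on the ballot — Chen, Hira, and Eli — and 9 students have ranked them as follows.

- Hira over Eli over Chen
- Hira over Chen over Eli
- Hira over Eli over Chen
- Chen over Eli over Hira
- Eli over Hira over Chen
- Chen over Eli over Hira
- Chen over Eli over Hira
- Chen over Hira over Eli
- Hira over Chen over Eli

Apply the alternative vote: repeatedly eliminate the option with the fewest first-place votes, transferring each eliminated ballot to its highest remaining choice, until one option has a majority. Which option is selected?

Hira

Round 1: Chen 4, Hira 4, Eli 1. Eli has the fewest and is eliminated.
Round 2: Hira 5, Chen 4. Hira has a majority.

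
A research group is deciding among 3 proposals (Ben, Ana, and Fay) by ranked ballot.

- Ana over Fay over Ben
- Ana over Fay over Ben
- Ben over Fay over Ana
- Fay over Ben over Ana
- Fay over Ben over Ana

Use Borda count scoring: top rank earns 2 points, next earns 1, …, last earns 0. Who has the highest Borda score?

Fay

Borda scores:
  Ben: 0 + 0 + 2 + 1 + 1 = 4
  Ana: 2 + 2 + 0 + 0 + 0 = 4
  Fay: 1 + 1 + 1 + 2 + 2 = 7
Fay has the highest total.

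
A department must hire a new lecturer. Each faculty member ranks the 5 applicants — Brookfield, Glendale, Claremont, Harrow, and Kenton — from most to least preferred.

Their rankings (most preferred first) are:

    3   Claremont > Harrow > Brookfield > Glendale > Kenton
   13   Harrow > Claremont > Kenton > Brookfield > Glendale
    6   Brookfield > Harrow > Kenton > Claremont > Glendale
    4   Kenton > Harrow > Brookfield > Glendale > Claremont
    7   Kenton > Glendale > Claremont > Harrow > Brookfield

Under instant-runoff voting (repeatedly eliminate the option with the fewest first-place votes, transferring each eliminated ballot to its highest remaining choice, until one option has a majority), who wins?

Round 1: Harrow 13, Kenton 11, Brookfield 6, Claremont 3, Glendale 0. Glendale has the fewest and is eliminated.
Round 2: Harrow 13, Kenton 11, Brookfield 6, Claremont 3. Claremont has the fewest and is eliminated.
Round 3: Harrow 16, Kenton 11, Brookfield 6. Brookfield has the fewest and is eliminated.
Round 4: Harrow 22, Kenton 11. Harrow has a majority.

Harrow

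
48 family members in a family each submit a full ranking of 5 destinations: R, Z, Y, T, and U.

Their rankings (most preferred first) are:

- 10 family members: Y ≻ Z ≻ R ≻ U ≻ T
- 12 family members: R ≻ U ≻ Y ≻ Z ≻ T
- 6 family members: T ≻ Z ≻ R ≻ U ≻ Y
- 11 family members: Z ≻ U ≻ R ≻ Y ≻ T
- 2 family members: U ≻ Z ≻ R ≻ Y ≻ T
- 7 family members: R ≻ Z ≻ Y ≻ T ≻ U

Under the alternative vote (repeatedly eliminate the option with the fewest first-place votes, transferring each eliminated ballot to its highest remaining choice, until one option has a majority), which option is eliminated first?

Round 1: R 19, Z 11, Y 10, T 6, U 2. U has the fewest and is eliminated.
Round 2: R 19, Z 13, Y 10, T 6. T has the fewest and is eliminated.
Round 3: R 19, Z 19, Y 10. Y has the fewest and is eliminated.
Round 4: Z 29, R 19. Z has a majority.

U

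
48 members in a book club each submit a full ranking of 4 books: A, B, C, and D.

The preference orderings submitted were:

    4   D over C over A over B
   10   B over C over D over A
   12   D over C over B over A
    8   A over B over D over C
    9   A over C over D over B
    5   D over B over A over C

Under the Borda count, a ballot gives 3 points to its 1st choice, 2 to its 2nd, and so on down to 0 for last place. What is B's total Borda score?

Borda scores:
  A: 4·1 + 10·0 + 12·0 + 8·3 + 9·3 + 5·1 = 60
  B: 4·0 + 10·3 + 12·1 + 8·2 + 9·0 + 5·2 = 68
  C: 4·2 + 10·2 + 12·2 + 8·0 + 9·2 + 5·0 = 70
  D: 4·3 + 10·1 + 12·3 + 8·1 + 9·1 + 5·3 = 90

68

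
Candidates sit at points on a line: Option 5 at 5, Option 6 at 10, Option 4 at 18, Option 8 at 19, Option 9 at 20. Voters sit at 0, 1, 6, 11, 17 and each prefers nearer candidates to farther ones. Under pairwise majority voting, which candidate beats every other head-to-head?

With single-peaked preferences on a line, the Condorcet winner is the candidate closest to the median voter.
The median voter (position 6) is closest to Option 5 at 5.
Check: Option 5 vs Option 4 — voters closer to Option 5: 4 of 5.

Option 5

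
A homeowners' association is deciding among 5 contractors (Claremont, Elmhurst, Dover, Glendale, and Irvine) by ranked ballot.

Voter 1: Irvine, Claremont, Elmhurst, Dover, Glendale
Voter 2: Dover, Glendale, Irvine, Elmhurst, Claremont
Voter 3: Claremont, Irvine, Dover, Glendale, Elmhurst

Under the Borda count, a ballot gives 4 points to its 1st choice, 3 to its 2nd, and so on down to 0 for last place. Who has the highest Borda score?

Borda scores:
  Claremont: 3 + 0 + 4 = 7
  Elmhurst: 2 + 1 + 0 = 3
  Dover: 1 + 4 + 2 = 7
  Glendale: 0 + 3 + 1 = 4
  Irvine: 4 + 2 + 3 = 9
Irvine has the highest total.

Irvine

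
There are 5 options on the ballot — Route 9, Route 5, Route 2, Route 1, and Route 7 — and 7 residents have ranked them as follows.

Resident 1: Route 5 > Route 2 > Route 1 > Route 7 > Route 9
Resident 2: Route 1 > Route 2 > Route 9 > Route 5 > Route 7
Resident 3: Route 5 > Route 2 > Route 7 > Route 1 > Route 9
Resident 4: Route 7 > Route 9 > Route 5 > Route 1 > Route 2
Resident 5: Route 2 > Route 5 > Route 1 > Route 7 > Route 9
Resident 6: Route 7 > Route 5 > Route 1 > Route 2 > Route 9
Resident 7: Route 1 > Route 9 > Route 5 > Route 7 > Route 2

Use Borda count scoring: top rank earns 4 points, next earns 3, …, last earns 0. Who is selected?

Route 5

Borda scores:
  Route 9: 0 + 2 + 0 + 3 + 0 + 0 + 3 = 8
  Route 5: 4 + 1 + 4 + 2 + 3 + 3 + 2 = 19
  Route 2: 3 + 3 + 3 + 0 + 4 + 1 + 0 = 14
  Route 1: 2 + 4 + 1 + 1 + 2 + 2 + 4 = 16
  Route 7: 1 + 0 + 2 + 4 + 1 + 4 + 1 = 13
Route 5 has the highest total.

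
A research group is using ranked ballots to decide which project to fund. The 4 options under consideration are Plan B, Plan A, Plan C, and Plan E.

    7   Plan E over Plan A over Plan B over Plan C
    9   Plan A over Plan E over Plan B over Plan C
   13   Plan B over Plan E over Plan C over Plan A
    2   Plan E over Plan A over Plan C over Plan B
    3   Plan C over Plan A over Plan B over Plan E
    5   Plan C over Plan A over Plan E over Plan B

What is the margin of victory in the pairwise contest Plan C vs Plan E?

Ballots ranking Plan C above Plan E: 3+5 = 8.
Ballots ranking Plan E above Plan C: 7+9+13+2 = 31.
Plan E wins 31–8, a margin of 23.

23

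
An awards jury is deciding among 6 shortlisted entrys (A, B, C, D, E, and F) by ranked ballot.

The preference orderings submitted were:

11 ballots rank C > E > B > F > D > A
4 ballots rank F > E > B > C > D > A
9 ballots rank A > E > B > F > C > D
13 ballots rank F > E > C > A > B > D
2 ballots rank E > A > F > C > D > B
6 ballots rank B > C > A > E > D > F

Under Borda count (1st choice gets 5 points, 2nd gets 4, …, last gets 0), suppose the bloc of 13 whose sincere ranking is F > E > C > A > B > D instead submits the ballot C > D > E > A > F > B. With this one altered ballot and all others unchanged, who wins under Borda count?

C

Borda totals with the altered ballot: A 97, B 102, C 165, D 75, E 157, F 79.
The switch changes the winner from E to C.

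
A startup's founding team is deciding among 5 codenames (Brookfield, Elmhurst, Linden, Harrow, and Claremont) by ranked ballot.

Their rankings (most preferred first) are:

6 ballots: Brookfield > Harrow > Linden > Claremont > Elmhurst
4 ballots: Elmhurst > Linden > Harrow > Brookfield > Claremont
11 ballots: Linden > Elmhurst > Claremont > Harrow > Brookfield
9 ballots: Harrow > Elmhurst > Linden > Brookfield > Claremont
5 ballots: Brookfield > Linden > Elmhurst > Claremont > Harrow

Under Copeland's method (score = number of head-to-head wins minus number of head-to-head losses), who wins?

Pairwise results:
  Brookfield vs Elmhurst: Elmhurst wins 24–11.
  Brookfield vs Linden: Linden wins 24–11.
  Brookfield vs Harrow: Harrow wins 24–11.
  Brookfield vs Claremont: Brookfield wins 24–11.
  Elmhurst vs Linden: Linden wins 22–13.
  Elmhurst vs Harrow: Elmhurst wins 20–15.
  Elmhurst vs Claremont: Elmhurst wins 29–6.
  Linden vs Harrow: Linden wins 20–15.
  Linden vs Claremont: Linden wins 35–0.
  Harrow vs Claremont: Harrow wins 19–16.
Copeland scores (wins − losses):
  Brookfield: 1 − 3 = -2
  Elmhurst: 3 − 1 = 2
  Linden: 4 − 0 = 4
  Harrow: 2 − 2 = 0
  Claremont: 0 − 4 = -4
Linden has the best Copeland score.

Linden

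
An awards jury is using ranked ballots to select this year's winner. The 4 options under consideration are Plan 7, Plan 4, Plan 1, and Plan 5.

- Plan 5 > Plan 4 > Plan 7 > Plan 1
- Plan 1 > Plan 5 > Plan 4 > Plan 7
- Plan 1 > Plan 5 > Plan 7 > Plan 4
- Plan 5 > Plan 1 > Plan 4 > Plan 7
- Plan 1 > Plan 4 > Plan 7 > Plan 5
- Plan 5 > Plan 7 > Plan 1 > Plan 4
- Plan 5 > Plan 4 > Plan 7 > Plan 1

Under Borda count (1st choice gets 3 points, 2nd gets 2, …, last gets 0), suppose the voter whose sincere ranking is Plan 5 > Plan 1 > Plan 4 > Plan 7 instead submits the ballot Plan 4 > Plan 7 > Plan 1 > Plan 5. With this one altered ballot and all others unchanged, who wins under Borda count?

Borda totals with the altered ballot: Plan 7 8, Plan 4 10, Plan 1 11, Plan 5 13.
The winner is unchanged: still Plan 5.

Plan 5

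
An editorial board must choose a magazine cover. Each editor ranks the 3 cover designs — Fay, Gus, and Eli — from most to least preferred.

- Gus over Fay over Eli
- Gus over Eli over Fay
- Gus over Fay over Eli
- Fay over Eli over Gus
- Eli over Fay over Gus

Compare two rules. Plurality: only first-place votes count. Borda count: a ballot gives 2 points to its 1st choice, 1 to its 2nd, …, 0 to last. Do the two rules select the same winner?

Yes

Plurality first-place counts: Fay 1, Gus 3, Eli 1 → Gus.
Borda totals: Fay 5, Gus 6, Eli 4 → Gus.
The two rules agree on Gus.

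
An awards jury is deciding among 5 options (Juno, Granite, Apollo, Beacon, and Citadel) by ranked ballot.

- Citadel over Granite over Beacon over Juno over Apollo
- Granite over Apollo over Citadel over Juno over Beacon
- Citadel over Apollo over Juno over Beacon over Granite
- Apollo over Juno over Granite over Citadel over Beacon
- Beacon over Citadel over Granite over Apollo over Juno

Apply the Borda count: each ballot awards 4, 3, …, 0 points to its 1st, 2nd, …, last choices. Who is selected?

Citadel

Borda scores:
  Juno: 1 + 1 + 2 + 3 + 0 = 7
  Granite: 3 + 4 + 0 + 2 + 2 = 11
  Apollo: 0 + 3 + 3 + 4 + 1 = 11
  Beacon: 2 + 0 + 1 + 0 + 4 = 7
  Citadel: 4 + 2 + 4 + 1 + 3 = 14
Citadel has the highest total.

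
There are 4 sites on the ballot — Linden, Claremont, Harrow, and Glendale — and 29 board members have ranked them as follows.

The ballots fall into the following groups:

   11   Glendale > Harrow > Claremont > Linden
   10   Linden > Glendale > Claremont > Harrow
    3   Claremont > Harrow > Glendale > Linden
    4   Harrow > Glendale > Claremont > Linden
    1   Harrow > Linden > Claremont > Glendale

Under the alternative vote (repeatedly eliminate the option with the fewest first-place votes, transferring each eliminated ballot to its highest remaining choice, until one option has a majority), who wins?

Glendale

Round 1: Glendale 11, Linden 10, Harrow 5, Claremont 3. Claremont has the fewest and is eliminated.
Round 2: Glendale 11, Linden 10, Harrow 8. Harrow has the fewest and is eliminated.
Round 3: Glendale 18, Linden 11. Glendale has a majority.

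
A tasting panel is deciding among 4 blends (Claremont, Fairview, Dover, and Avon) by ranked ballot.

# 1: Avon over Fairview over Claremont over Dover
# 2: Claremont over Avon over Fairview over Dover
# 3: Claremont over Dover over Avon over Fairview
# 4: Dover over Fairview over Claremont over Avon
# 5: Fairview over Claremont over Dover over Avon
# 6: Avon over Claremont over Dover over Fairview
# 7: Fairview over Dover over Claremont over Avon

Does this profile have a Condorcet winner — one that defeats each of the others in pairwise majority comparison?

Head-to-head results (7 voters total):
Claremont vs Fairview: Fairview wins 4–3.
Claremont vs Dover: Claremont wins 5–2.
Claremont vs Avon: Claremont wins 5–2.
Fairview vs Dover: Fairview wins 4–3.
Fairview vs Avon: Avon wins 4–3.
Dover vs Avon: Dover wins 4–3.
No candidate beats all others: Claremont beats Avon beats Fairview beats Claremont, a majority cycle.

No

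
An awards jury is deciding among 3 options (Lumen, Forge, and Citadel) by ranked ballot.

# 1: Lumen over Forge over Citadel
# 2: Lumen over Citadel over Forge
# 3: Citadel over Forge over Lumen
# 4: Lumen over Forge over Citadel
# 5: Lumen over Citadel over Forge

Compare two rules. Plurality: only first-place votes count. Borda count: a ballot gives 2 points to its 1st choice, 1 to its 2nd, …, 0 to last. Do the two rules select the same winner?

Yes

Plurality first-place counts: Lumen 4, Forge 0, Citadel 1 → Lumen.
Borda totals: Lumen 8, Forge 3, Citadel 4 → Lumen.
The two rules agree on Lumen.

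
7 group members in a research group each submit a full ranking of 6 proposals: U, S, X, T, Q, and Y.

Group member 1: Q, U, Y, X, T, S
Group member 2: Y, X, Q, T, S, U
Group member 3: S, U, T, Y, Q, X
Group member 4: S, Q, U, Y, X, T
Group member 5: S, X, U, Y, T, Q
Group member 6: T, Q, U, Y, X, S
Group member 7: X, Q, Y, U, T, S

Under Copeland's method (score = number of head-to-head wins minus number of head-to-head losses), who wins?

Pairwise results:
  U vs S: S wins 4–3.
  U vs X: U wins 4–3.
  U vs T: U wins 5–2.
  U vs Q: Q wins 5–2.
  U vs Y: U wins 5–2.
  S vs X: X wins 4–3.
  S vs T: T wins 4–3.
  S vs Q: Q wins 4–3.
  S vs Y: Y wins 4–3.
  X vs T: X wins 5–2.
  X vs Q: Q wins 4–3.
  X vs Y: Y wins 5–2.
  T vs Q: Q wins 4–3.
  T vs Y: Y wins 5–2.
  Q vs Y: Q wins 4–3.
Copeland scores (wins − losses):
  U: 3 − 2 = 1
  S: 1 − 4 = -3
  X: 2 − 3 = -1
  T: 1 − 4 = -3
  Q: 5 − 0 = 5
  Y: 3 − 2 = 1
Q has the best Copeland score.

Q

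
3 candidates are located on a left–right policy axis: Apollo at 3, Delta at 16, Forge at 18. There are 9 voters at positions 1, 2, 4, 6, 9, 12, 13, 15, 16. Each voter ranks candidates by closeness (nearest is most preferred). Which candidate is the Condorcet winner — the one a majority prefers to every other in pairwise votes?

Apollo

With single-peaked preferences on a line, the Condorcet winner is the candidate closest to the median voter.
The median voter (position 9) is closest to Apollo at 3.
Check: Apollo vs Forge — voters closer to Apollo: 5 of 9.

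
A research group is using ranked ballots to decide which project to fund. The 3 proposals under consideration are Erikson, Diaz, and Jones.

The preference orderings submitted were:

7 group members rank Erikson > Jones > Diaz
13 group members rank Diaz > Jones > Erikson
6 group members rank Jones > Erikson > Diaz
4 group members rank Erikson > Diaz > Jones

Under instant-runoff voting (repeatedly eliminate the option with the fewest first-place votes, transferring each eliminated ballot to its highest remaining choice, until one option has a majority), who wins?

Round 1: Diaz 13, Erikson 11, Jones 6. Jones has the fewest and is eliminated.
Round 2: Erikson 17, Diaz 13. Erikson has a majority.

Erikson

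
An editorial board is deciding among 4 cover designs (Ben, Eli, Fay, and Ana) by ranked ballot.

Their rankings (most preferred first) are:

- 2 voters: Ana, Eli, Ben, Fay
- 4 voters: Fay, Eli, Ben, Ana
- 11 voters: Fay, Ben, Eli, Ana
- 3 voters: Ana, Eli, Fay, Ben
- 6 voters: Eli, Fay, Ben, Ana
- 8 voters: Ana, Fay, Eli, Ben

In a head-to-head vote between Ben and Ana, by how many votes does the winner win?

8

Ballots ranking Ben above Ana: 4+11+6 = 21.
Ballots ranking Ana above Ben: 2+3+8 = 13.
Ben wins 21–13, a margin of 8.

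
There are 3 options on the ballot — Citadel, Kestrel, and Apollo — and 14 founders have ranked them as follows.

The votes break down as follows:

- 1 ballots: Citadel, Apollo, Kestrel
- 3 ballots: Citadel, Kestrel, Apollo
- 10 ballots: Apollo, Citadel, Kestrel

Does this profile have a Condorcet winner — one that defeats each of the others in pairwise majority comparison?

Yes

Head-to-head results (14 voters total):
Citadel vs Kestrel: Citadel wins 14–0.
Citadel vs Apollo: Apollo wins 10–4.
Kestrel vs Apollo: Apollo wins 11–3.
Apollo beats each rival — Citadel (10–4), Kestrel (11–3) — so Apollo is the Condorcet winner.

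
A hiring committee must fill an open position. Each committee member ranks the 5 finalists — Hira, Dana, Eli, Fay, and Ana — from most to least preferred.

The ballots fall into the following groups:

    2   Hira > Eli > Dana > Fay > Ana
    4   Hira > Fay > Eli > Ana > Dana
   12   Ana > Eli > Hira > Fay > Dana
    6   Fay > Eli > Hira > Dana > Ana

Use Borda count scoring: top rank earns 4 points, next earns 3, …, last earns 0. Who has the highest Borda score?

Eli

Borda scores:
  Hira: 2·4 + 4·4 + 12·2 + 6·2 = 60
  Dana: 2·2 + 4·0 + 12·0 + 6·1 = 10
  Eli: 2·3 + 4·2 + 12·3 + 6·3 = 68
  Fay: 2·1 + 4·3 + 12·1 + 6·4 = 50
  Ana: 2·0 + 4·1 + 12·4 + 6·0 = 52
Eli has the highest total.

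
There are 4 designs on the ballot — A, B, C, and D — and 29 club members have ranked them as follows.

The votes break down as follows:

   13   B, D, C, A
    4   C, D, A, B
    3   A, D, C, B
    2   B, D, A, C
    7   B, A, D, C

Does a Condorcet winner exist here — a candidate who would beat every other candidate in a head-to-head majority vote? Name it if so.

Head-to-head results (29 voters total):
A vs B: B wins 22–7.
A vs C: C wins 17–12.
A vs D: D wins 19–10.
B vs C: B wins 22–7.
B vs D: B wins 22–7.
C vs D: D wins 25–4.
B beats each rival — A (22–7), C (22–7), D (22–7) — so B is the Condorcet winner.

B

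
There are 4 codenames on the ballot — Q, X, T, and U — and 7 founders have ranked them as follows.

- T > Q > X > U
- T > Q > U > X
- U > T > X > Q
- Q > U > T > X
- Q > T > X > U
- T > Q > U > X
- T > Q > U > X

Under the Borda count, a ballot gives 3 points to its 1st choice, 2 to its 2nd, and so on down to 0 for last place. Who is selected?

Borda scores:
  Q: 2 + 2 + 0 + 3 + 3 + 2 + 2 = 14
  X: 1 + 0 + 1 + 0 + 1 + 0 + 0 = 3
  T: 3 + 3 + 2 + 1 + 2 + 3 + 3 = 17
  U: 0 + 1 + 3 + 2 + 0 + 1 + 1 = 8
T has the highest total.

T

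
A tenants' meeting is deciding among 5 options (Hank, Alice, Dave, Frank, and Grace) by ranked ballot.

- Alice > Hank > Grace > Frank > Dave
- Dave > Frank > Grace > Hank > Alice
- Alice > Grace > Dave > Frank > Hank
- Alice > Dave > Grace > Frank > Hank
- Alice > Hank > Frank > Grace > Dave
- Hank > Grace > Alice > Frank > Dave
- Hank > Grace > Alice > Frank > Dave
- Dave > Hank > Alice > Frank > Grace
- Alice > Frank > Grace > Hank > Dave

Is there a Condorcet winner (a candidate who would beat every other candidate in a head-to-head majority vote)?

Head-to-head results (9 voters total):
Hank vs Alice: Alice wins 5–4.
Hank vs Dave: Hank wins 5–4.
Hank vs Frank: Hank wins 5–4.
Hank vs Grace: Hank wins 5–4.
Alice vs Dave: Alice wins 7–2.
Alice vs Frank: Alice wins 8–1.
Alice vs Grace: Alice wins 6–3.
Dave vs Frank: Frank wins 5–4.
Dave vs Grace: Grace wins 6–3.
Frank vs Grace: Grace wins 5–4.
Alice beats each rival — Hank (5–4), Dave (7–2), Frank (8–1), Grace (6–3) — so Alice is the Condorcet winner.

Yes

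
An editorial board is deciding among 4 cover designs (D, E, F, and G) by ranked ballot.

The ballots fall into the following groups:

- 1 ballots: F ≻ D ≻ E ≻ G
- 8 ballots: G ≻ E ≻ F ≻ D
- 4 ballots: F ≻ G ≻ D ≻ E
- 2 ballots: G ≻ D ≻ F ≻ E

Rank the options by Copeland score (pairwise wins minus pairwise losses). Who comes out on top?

G

Pairwise results:
  D vs E: E wins 8–7.
  D vs F: F wins 13–2.
  D vs G: G wins 14–1.
  E vs F: E wins 8–7.
  E vs G: G wins 14–1.
  F vs G: G wins 10–5.
Copeland scores (wins − losses):
  D: 0 − 3 = -3
  E: 2 − 1 = 1
  F: 1 − 2 = -1
  G: 3 − 0 = 3
G has the best Copeland score.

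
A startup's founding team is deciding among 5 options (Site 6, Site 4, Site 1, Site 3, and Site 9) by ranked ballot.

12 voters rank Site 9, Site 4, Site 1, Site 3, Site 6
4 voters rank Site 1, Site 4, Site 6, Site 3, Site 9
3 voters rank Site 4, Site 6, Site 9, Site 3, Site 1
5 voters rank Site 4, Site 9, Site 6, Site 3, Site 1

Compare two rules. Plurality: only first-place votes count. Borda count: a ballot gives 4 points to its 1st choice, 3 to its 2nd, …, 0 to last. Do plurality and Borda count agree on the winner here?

No

Plurality first-place counts: Site 6 0, Site 4 8, Site 1 4, Site 3 0, Site 9 12 → Site 9.
Borda totals: Site 6 27, Site 4 80, Site 1 40, Site 3 24, Site 9 69 → Site 4.
The two rules disagree: plurality picks Site 9, Borda picks Site 4.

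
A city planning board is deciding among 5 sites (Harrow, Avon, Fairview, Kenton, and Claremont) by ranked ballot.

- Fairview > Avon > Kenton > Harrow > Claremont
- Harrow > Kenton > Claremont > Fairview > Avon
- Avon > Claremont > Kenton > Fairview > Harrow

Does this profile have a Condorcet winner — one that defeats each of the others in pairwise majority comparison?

Head-to-head results (3 voters total):
Harrow vs Avon: Avon wins 2–1.
Harrow vs Fairview: Fairview wins 2–1.
Harrow vs Kenton: Kenton wins 2–1.
Harrow vs Claremont: Harrow wins 2–1.
Avon vs Fairview: Fairview wins 2–1.
Avon vs Kenton: Avon wins 2–1.
Avon vs Claremont: Avon wins 2–1.
Fairview vs Kenton: Kenton wins 2–1.
Fairview vs Claremont: Claremont wins 2–1.
Kenton vs Claremont: Kenton wins 2–1.
No candidate beats all others: Harrow beats Claremont beats Fairview beats Harrow, a majority cycle.

No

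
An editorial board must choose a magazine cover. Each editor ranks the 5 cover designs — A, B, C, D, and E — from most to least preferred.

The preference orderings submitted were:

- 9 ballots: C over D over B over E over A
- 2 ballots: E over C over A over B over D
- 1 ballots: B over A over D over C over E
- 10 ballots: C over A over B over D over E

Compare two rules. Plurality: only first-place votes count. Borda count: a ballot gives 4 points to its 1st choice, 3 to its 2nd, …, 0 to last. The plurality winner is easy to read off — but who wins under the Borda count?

C

Plurality first-place counts: A 0, B 1, C 19, D 0, E 2 → C.
Borda totals: A 37, B 44, C 83, D 39, E 17 → C.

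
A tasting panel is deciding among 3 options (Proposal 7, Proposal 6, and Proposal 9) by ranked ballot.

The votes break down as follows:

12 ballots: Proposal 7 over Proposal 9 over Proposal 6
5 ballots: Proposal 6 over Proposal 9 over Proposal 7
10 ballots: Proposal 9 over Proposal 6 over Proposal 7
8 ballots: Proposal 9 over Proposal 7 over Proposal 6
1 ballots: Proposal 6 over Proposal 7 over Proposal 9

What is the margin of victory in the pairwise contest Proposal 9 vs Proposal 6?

24

Ballots ranking Proposal 9 above Proposal 6: 12+10+8 = 30.
Ballots ranking Proposal 6 above Proposal 9: 5+1 = 6.
Proposal 9 wins 30–6, a margin of 24.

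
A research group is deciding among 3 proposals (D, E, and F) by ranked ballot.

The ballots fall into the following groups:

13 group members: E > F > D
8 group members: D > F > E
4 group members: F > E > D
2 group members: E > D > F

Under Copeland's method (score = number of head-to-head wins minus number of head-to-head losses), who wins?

Pairwise results:
  D vs E: E wins 19–8.
  D vs F: F wins 17–10.
  E vs F: E wins 15–12.
Copeland scores (wins − losses):
  D: 0 − 2 = -2
  E: 2 − 0 = 2
  F: 1 − 1 = 0
E has the best Copeland score.

E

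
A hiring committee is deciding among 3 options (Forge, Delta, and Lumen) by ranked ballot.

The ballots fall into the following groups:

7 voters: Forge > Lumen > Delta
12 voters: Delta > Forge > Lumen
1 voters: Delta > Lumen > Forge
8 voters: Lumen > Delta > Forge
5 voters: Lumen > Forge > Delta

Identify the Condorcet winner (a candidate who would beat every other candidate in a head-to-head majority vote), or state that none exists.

No Condorcet winner

Head-to-head results (33 voters total):
Forge vs Delta: Delta wins 21–12.
Forge vs Lumen: Forge wins 19–14.
Delta vs Lumen: Lumen wins 20–13.
No candidate beats all others: Forge beats Lumen beats Delta beats Forge, a majority cycle.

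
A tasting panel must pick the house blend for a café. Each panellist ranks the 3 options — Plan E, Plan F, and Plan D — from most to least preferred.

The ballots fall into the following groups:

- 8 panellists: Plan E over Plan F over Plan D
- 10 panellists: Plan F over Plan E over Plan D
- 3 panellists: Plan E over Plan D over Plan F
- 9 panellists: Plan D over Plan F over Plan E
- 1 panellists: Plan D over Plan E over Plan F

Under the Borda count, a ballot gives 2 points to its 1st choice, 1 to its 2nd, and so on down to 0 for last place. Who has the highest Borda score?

Plan F

Borda scores:
  Plan E: 8·2 + 10·1 + 3·2 + 9·0 + 1 = 33
  Plan F: 8·1 + 10·2 + 3·0 + 9·1 + 0 = 37
  Plan D: 8·0 + 10·0 + 3·1 + 9·2 + 2 = 23
Plan F has the highest total.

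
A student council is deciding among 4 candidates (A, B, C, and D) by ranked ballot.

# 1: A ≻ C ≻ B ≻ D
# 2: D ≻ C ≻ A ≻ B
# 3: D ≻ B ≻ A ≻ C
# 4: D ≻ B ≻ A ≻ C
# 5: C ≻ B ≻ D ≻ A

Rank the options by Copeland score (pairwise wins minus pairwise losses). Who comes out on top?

D

Pairwise results:
  A vs B: B wins 3–2.
  A vs C: A wins 3–2.
  A vs D: D wins 4–1.
  B vs C: C wins 3–2.
  B vs D: D wins 3–2.
  C vs D: D wins 3–2.
Copeland scores (wins − losses):
  A: 1 − 2 = -1
  B: 1 − 2 = -1
  C: 1 − 2 = -1
  D: 3 − 0 = 3
D has the best Copeland score.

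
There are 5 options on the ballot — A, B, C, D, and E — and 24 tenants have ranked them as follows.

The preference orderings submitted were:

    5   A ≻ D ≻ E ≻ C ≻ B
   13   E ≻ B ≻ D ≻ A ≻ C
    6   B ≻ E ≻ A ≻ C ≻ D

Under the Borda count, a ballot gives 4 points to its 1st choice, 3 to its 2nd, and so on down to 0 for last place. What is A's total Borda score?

45

Borda scores:
  A: 5·4 + 13·1 + 6·2 = 45
  B: 5·0 + 13·3 + 6·4 = 63
  C: 5·1 + 13·0 + 6·1 = 11
  D: 5·3 + 13·2 + 6·0 = 41
  E: 5·2 + 13·4 + 6·3 = 80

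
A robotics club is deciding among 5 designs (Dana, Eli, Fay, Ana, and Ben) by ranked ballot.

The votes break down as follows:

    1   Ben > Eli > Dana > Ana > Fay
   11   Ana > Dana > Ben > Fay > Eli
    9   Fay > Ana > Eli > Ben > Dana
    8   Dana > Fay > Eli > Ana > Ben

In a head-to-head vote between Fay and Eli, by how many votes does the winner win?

Ballots ranking Fay above Eli: 11+9+8 = 28.
Ballots ranking Eli above Fay: 1.
Fay wins 28–1, a margin of 27.

27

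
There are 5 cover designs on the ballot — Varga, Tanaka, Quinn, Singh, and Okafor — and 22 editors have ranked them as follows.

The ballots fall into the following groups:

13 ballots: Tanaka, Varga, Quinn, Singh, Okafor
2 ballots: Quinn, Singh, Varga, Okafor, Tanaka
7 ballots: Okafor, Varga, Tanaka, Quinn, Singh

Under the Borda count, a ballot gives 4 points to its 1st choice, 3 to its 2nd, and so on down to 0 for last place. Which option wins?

Tanaka

Borda scores:
  Varga: 13·3 + 2·2 + 7·3 = 64
  Tanaka: 13·4 + 2·0 + 7·2 = 66
  Quinn: 13·2 + 2·4 + 7·1 = 41
  Singh: 13·1 + 2·3 + 7·0 = 19
  Okafor: 13·0 + 2·1 + 7·4 = 30
Tanaka has the highest total.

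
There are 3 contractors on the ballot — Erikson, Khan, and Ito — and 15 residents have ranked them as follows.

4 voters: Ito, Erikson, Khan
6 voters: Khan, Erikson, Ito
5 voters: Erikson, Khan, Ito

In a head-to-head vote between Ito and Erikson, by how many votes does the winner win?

7

Ballots ranking Ito above Erikson: 4.
Ballots ranking Erikson above Ito: 6+5 = 11.
Erikson wins 11–4, a margin of 7.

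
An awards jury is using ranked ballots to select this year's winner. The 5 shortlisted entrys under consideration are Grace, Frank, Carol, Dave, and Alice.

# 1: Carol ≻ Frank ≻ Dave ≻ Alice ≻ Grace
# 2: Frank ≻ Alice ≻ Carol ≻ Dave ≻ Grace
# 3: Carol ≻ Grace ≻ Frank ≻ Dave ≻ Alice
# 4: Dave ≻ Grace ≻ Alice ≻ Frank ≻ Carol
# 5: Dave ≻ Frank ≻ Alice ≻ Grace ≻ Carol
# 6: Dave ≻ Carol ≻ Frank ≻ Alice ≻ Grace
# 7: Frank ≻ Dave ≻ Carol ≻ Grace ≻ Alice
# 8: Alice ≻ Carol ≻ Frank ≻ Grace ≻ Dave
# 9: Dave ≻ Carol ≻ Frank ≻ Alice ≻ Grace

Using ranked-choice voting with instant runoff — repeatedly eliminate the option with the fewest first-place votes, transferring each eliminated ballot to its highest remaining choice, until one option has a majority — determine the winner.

Dave

Round 1: Dave 4, Frank 2, Carol 2, Alice 1, Grace 0. Grace has the fewest and is eliminated.
Round 2: Dave 4, Frank 2, Carol 2, Alice 1. Alice has the fewest and is eliminated.
Round 3: Dave 4, Carol 3, Frank 2. Frank has the fewest and is eliminated.
Round 4: Dave 5, Carol 4. Dave has a majority.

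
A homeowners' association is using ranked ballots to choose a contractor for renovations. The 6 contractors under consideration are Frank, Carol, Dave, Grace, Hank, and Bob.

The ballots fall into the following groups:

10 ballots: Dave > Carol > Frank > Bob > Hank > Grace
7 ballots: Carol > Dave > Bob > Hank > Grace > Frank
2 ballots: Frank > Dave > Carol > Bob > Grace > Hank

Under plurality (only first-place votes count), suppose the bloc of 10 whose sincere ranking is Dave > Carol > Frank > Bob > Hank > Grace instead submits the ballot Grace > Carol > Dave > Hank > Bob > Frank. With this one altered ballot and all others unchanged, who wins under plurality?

Grace

First-place totals with the altered ballot: Frank 2, Carol 7, Dave 0, Grace 10, Hank 0, Bob 0.
The switch changes the winner from Dave to Grace.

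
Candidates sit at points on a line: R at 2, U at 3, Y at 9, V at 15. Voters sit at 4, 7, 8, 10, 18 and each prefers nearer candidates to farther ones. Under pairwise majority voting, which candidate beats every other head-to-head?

Y

With single-peaked preferences on a line, the Condorcet winner is the candidate closest to the median voter.
The median voter (position 8) is closest to Y at 9.
Check: Y vs V — voters closer to Y: 4 of 5.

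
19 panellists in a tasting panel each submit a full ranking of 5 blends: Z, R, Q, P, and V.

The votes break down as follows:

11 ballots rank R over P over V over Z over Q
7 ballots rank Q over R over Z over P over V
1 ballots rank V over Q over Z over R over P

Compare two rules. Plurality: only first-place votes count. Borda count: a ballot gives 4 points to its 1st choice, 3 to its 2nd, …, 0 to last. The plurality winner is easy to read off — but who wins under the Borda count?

R

Plurality first-place counts: Z 0, R 11, Q 7, P 0, V 1 → R.
Borda totals: Z 27, R 66, Q 31, P 40, V 26 → R.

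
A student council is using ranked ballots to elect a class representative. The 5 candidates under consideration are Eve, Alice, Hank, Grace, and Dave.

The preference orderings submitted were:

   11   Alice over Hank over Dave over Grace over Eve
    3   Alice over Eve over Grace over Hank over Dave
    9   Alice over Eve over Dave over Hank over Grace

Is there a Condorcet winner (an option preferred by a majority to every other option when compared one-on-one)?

Head-to-head results (23 voters total):
Eve vs Alice: Alice wins 23–0.
Eve vs Hank: Eve wins 12–11.
Eve vs Grace: Eve wins 12–11.
Eve vs Dave: Eve wins 12–11.
Alice vs Hank: Alice wins 23–0.
Alice vs Grace: Alice wins 23–0.
Alice vs Dave: Alice wins 23–0.
Hank vs Grace: Hank wins 20–3.
Hank vs Dave: Hank wins 14–9.
Grace vs Dave: Dave wins 20–3.
Alice beats each rival — Eve (23–0), Hank (23–0), Grace (23–0), Dave (23–0) — so Alice is the Condorcet winner.

Yes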